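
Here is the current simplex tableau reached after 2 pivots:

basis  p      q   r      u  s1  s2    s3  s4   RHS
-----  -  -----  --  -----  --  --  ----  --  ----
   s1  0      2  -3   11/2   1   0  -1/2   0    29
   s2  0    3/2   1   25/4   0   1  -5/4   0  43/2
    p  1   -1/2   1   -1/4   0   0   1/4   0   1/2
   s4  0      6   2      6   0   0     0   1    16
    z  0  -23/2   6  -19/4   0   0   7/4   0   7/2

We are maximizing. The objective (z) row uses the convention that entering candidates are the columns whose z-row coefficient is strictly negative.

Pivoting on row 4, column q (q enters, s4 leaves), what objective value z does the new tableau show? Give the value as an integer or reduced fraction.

Minimum ratio for q: 16/6 = 8/3.
z changes by −(z-row coeff of q)·ratio = −(-23/2)·(8/3) = 92/3.
New z = 7/2 + (92/3) = 205/6.

205/6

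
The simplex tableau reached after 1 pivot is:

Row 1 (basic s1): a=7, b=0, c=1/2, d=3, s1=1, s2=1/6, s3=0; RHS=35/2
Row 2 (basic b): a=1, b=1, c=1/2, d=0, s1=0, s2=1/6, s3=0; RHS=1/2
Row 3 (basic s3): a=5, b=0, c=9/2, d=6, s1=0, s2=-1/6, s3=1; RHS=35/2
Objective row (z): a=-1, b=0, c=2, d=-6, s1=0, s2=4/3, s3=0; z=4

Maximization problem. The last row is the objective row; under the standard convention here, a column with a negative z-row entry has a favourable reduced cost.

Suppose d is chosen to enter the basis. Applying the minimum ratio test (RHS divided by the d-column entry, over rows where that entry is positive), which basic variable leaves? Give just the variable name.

Ratios: row 1 (s1): (35/2)/3 = 35/6; row 2 (b): entry 0 ≤ 0, skip; row 3 (s3): (35/2)/6 = 35/12.
Minimum ratio 35/12 is in the s3 row, so s3 leaves.

s3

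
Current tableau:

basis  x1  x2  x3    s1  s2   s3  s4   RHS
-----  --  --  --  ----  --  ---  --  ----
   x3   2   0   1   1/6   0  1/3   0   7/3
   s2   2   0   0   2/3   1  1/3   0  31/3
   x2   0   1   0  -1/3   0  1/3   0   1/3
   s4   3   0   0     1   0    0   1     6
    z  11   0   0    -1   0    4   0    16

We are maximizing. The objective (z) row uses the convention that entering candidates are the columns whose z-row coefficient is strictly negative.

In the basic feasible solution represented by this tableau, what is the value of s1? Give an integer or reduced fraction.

0

s1 is nonbasic (not in the basis column), so its value in the current BFS is 0.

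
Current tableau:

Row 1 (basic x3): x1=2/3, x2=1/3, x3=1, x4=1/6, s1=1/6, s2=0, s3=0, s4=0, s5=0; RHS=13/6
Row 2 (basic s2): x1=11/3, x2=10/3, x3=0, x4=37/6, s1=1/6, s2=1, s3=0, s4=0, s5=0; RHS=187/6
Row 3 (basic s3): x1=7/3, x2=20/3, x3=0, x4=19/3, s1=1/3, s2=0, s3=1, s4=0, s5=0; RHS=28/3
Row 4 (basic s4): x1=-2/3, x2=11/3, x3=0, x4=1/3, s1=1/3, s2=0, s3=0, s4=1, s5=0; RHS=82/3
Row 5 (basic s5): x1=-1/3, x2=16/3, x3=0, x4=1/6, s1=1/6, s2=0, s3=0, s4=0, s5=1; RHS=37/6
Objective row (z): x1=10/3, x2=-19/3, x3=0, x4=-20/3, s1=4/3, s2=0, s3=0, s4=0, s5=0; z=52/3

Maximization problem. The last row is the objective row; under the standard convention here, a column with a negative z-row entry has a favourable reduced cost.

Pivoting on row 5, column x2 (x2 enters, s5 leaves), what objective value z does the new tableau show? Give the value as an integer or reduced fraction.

Minimum ratio for x2: (37/6)/(16/3) = 37/32.
z changes by −(z-row coeff of x2)·ratio = −(-19/3)·(37/32) = 703/96.
New z = 52/3 + (703/96) = 789/32.

789/32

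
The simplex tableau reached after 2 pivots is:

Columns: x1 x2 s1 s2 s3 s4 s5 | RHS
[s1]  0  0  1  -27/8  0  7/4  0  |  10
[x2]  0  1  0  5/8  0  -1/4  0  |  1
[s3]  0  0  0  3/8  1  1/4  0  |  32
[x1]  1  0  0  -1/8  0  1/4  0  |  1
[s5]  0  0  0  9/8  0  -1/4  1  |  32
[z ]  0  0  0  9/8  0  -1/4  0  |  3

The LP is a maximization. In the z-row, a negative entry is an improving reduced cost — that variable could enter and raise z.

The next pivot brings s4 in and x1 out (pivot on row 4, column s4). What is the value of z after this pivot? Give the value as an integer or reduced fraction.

Minimum ratio for s4: 1/(1/4) = 4.
z changes by −(z-row coeff of s4)·ratio = −(-1/4)·4 = 1.
New z = 3 + 1 = 4.

4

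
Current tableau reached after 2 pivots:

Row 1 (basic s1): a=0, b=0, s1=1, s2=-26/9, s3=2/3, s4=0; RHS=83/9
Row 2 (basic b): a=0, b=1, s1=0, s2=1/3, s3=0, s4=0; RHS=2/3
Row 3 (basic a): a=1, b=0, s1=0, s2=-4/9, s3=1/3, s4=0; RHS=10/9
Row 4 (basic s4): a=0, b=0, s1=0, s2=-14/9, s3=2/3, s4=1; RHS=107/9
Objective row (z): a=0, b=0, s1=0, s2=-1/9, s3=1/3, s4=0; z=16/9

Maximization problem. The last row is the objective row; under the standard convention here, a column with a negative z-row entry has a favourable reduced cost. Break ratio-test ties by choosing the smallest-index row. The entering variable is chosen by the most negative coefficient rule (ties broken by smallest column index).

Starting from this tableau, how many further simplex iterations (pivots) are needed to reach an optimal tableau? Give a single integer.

1

pivot: s2 in, b out → z = 2
No improving column remains; optimal.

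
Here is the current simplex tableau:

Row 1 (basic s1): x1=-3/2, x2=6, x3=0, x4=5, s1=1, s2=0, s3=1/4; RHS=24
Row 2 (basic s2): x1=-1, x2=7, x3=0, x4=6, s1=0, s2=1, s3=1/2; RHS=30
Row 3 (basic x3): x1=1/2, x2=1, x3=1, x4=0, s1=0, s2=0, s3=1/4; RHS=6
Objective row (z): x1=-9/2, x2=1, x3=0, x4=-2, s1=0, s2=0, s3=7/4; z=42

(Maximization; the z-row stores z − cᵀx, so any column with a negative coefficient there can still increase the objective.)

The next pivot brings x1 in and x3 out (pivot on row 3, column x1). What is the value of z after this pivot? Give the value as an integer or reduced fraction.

Minimum ratio for x1: 6/(1/2) = 12.
z changes by −(z-row coeff of x1)·ratio = −(-9/2)·12 = 54.
New z = 42 + 54 = 96.

96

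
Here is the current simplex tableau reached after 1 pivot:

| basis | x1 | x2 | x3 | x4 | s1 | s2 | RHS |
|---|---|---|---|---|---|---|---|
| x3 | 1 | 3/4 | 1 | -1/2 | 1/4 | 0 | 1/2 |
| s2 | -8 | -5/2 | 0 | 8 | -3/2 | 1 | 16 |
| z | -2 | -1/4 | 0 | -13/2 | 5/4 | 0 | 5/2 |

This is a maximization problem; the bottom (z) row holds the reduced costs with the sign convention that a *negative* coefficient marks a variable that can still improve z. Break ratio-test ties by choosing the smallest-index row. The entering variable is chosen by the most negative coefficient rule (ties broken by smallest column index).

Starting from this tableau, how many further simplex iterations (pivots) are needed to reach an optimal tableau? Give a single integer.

2

pivot: x4 in, s2 out → z = 31/2
pivot: x1 in, x3 out → z = 41
No improving column remains; optimal.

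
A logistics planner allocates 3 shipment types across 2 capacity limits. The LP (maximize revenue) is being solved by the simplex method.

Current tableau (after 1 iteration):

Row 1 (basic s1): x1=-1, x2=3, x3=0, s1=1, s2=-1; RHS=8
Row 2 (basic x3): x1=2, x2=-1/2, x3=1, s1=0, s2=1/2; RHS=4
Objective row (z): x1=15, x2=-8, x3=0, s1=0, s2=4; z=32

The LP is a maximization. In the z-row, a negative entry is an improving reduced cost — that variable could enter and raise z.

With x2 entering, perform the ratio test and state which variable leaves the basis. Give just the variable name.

s1

Ratios: row 1 (s1): 8/3 = 8/3; row 2 (x3): entry -1/2 ≤ 0, skip.
Minimum ratio 8/3 is in the s1 row, so s1 leaves.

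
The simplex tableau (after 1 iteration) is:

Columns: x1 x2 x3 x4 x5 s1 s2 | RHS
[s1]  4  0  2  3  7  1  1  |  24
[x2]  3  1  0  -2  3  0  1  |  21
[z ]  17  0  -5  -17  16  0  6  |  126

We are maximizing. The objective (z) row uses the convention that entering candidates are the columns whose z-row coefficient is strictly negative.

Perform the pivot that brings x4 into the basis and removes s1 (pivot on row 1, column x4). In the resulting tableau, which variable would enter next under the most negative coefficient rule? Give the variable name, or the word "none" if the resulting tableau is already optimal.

none

Pivot element 3. New z-row = old z-row − (-17)·(row 1/3).
Updated z-row coefficients: x1: 119/3, x2: 0, x3: 19/3, x4: 0, x5: 167/3, s1: 17/3, s2: 35/3.
No coefficient is strictly negative; the tableau after this pivot is optimal.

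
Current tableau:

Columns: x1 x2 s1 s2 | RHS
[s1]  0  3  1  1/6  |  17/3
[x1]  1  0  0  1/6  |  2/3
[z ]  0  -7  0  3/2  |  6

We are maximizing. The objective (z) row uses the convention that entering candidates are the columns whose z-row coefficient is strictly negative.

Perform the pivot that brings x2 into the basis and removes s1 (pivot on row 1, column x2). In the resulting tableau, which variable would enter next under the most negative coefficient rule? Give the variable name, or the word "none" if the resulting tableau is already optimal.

Pivot element 3. New z-row = old z-row − (-7)·(row 1/3).
Updated z-row coefficients: x1: 0, x2: 0, s1: 7/3, s2: 17/9.
No coefficient is strictly negative; the tableau after this pivot is optimal.

none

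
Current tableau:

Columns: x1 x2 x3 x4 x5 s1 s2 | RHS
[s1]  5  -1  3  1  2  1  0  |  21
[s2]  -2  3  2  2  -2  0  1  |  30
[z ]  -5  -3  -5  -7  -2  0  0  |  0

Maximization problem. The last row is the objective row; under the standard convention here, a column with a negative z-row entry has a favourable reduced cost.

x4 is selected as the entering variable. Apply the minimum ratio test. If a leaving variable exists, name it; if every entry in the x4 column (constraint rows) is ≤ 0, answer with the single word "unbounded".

Ratios: row 1 (s1): 21/1 = 21; row 2 (s2): 30/2 = 15.
Minimum ratio is in the s2 row, so s2 leaves.

s2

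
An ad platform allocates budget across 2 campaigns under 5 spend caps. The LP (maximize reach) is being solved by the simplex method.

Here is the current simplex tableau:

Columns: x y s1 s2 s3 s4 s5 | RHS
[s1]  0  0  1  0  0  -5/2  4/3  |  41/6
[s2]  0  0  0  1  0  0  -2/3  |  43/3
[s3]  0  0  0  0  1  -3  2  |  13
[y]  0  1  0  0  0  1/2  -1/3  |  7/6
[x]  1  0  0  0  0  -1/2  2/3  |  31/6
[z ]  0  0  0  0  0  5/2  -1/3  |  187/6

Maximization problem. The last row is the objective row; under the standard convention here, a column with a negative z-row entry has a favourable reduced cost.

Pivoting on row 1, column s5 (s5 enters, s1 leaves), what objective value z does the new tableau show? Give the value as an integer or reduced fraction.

Minimum ratio for s5: (41/6)/(4/3) = 41/8.
z changes by −(z-row coeff of s5)·ratio = −(-1/3)·(41/8) = 41/24.
New z = 187/6 + (41/24) = 263/8.

263/8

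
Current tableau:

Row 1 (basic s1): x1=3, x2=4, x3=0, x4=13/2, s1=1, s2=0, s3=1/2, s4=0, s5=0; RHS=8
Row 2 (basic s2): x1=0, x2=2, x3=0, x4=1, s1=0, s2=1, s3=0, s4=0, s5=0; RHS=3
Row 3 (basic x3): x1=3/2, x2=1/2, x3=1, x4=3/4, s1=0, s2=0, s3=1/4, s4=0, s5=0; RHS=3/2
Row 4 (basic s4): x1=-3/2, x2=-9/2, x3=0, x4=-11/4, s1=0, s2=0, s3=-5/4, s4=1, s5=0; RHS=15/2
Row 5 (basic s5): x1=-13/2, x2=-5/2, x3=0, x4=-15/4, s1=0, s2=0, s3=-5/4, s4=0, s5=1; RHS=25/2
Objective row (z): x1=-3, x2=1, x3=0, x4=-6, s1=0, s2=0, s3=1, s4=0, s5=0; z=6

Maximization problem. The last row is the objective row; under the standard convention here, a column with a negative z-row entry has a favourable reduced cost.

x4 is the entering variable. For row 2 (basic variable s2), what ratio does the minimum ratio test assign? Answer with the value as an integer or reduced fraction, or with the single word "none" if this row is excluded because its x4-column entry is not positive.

Ratio = RHS / (x4 entry) = 3 / 1 = 3.

3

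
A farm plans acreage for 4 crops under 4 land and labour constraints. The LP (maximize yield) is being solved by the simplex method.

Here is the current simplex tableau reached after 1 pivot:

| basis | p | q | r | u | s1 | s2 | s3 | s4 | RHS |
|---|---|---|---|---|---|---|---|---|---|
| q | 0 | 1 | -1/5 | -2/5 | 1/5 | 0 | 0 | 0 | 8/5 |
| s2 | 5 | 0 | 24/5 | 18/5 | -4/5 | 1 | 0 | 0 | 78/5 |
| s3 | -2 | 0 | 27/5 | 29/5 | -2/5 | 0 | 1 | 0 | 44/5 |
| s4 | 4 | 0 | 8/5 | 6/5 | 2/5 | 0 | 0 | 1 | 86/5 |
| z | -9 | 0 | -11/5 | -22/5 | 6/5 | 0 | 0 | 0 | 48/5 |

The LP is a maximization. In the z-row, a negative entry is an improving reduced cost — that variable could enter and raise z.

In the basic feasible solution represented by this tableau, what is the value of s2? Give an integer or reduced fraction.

78/5

s2 is basic (row 2); its value is the RHS of that row: 78/5.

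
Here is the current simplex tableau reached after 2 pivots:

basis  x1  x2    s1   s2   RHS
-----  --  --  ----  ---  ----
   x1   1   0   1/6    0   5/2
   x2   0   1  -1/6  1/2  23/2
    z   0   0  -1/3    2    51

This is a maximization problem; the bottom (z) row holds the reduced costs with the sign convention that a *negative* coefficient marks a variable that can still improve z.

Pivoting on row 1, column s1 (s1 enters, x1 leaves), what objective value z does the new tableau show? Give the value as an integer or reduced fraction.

Minimum ratio for s1: (5/2)/(1/6) = 15.
z changes by −(z-row coeff of s1)·ratio = −(-1/3)·15 = 5.
New z = 51 + 5 = 56.

56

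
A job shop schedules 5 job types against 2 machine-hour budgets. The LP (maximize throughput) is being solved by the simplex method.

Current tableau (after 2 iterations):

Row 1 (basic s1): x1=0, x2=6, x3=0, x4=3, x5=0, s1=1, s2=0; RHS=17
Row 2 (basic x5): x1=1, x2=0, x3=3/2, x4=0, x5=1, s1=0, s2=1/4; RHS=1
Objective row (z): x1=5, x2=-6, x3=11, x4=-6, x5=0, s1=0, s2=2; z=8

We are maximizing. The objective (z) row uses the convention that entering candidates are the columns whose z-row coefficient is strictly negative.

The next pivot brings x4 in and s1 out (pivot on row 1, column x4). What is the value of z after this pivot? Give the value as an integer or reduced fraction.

Minimum ratio for x4: 17/3 = 17/3.
z changes by −(z-row coeff of x4)·ratio = −(-6)·(17/3) = 34.
New z = 8 + 34 = 42.

42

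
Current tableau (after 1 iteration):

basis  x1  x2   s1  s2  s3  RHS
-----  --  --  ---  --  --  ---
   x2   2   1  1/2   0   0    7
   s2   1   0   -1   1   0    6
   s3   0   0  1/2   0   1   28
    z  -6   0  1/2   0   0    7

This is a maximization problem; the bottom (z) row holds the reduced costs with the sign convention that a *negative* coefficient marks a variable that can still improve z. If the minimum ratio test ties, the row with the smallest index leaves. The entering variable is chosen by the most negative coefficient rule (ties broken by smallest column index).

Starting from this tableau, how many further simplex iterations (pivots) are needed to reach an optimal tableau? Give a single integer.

pivot: x1 in, x2 out → z = 28
No improving column remains; optimal.

1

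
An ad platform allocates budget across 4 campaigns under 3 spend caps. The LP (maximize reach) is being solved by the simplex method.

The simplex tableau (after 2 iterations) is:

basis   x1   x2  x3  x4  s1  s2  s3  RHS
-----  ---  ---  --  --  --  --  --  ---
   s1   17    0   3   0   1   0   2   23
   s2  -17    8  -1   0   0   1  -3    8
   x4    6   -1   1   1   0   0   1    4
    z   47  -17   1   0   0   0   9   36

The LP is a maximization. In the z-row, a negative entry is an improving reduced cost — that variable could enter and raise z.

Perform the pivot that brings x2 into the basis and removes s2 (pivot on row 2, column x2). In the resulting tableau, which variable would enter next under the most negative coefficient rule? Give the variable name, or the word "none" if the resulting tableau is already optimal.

x3

Pivot element 8. New z-row = old z-row − (-17)·(row 2/8).
Updated z-row coefficients: x1: 87/8, x2: 0, x3: -9/8, x4: 0, s1: 0, s2: 17/8, s3: 21/8.
The most negative is -9/8 in column x3, so x3 would enter next.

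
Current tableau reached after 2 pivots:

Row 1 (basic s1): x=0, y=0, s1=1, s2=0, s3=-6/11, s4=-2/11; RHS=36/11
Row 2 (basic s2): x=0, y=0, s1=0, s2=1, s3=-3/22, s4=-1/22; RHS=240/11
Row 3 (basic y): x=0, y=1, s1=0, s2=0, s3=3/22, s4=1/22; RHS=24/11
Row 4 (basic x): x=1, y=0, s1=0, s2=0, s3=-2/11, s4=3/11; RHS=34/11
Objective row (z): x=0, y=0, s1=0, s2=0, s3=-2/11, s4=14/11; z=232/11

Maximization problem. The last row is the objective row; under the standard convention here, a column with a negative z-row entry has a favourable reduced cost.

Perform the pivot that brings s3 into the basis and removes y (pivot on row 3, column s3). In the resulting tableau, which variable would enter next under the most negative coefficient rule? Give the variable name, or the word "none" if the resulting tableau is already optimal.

Pivot element 3/22. New z-row = old z-row − (-2/11)·(row 3/(3/22)).
Updated z-row coefficients: x: 0, y: 4/3, s1: 0, s2: 0, s3: 0, s4: 4/3.
No coefficient is strictly negative; the tableau after this pivot is optimal.

none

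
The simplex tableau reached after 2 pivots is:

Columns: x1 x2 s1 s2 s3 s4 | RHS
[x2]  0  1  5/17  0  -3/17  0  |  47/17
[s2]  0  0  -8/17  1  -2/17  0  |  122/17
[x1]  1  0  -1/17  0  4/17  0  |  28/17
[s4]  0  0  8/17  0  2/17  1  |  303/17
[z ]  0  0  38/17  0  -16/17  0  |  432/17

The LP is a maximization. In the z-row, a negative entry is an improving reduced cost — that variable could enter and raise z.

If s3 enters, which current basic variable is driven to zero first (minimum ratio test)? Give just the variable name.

Ratios: row 1 (x2): entry -3/17 ≤ 0, skip; row 2 (s2): entry -2/17 ≤ 0, skip; row 3 (x1): (28/17)/(4/17) = 7; row 4 (s4): (303/17)/(2/17) = 303/2.
Minimum ratio 7 is in the x1 row, so x1 leaves.

x1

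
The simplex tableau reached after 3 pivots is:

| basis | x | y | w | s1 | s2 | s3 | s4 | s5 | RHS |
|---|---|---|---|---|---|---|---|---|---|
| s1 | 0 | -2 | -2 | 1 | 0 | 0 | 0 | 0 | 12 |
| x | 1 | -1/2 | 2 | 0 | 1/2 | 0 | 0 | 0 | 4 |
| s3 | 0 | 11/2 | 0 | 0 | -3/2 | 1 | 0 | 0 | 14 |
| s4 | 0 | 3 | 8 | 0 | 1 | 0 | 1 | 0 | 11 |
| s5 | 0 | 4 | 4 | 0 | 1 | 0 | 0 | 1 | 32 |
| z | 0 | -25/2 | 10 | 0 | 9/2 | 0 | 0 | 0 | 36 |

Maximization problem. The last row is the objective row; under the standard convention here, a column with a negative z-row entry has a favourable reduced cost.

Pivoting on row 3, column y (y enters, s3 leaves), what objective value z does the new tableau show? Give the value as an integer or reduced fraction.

746/11

Minimum ratio for y: 14/(11/2) = 28/11.
z changes by −(z-row coeff of y)·ratio = −(-25/2)·(28/11) = 350/11.
New z = 36 + (350/11) = 746/11.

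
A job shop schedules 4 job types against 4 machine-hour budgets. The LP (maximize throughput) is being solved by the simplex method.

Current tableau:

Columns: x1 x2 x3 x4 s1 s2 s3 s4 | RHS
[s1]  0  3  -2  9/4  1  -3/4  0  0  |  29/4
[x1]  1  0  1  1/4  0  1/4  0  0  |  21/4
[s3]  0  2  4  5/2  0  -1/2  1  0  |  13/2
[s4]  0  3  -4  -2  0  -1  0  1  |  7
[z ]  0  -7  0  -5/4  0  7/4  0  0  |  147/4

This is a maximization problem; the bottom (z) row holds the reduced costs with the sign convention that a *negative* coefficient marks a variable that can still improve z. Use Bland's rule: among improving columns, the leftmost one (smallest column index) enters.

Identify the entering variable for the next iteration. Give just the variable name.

Objective-row coefficients: x1: 0, x2: -7, x3: 0, x4: -5/4, s1: 0, s2: 7/4, s3: 0, s4: 0.
Improving columns: x2, x4. Bland's rule picks the smallest column index → x2.

x2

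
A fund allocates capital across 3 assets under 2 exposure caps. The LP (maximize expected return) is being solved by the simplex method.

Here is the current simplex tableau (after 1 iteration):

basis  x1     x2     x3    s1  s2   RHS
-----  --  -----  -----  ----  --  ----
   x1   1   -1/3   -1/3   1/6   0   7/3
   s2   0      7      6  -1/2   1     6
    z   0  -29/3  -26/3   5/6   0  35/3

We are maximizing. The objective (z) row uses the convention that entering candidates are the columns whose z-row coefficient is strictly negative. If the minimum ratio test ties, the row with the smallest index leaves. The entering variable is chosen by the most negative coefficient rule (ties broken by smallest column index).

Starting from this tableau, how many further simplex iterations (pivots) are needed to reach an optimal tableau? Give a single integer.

pivot: x2 in, s2 out → z = 419/21
pivot: x3 in, x2 out → z = 61/3
No improving column remains; optimal.

2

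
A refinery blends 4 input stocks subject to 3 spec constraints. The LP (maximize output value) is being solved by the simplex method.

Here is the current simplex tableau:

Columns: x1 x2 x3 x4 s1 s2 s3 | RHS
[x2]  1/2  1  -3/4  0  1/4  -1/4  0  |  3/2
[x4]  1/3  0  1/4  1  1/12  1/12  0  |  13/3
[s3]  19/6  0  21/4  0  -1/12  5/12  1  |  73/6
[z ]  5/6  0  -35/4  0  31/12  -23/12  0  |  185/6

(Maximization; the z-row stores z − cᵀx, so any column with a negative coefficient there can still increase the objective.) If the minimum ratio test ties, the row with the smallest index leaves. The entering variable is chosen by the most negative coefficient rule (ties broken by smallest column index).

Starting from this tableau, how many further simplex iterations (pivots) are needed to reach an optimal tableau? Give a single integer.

pivot: x3 in, s3 out → z = 460/9
pivot: s2 in, x3 out → z = 434/5
No improving column remains; optimal.

2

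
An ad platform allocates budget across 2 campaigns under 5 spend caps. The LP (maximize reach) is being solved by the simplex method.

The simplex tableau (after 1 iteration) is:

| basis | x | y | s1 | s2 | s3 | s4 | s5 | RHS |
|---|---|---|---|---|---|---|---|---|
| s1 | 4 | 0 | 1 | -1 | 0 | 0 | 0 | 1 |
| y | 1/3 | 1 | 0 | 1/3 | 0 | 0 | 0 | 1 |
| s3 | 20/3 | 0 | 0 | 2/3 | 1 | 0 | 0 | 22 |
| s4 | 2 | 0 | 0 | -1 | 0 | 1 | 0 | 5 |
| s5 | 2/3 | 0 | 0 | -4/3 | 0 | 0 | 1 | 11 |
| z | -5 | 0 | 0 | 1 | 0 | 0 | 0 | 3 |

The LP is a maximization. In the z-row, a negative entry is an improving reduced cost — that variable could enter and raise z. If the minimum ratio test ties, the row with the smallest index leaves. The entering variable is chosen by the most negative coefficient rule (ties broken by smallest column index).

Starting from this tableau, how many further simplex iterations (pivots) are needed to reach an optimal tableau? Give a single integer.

pivot: x in, s1 out → z = 17/4
pivot: s2 in, y out → z = 24/5
No improving column remains; optimal.

2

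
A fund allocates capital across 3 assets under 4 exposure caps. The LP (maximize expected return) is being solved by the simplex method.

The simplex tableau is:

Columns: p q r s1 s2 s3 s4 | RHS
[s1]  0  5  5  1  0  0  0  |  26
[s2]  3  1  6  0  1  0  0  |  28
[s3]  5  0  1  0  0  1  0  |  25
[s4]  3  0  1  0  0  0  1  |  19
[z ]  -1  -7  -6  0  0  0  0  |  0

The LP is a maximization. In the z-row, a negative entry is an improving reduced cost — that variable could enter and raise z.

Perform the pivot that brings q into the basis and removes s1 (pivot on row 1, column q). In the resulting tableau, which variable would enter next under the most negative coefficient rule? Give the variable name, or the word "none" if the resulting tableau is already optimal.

Pivot element 5. New z-row = old z-row − (-7)·(row 1/5).
Updated z-row coefficients: p: -1, q: 0, r: 1, s1: 7/5, s2: 0, s3: 0, s4: 0.
The most negative is -1 in column p, so p would enter next.

p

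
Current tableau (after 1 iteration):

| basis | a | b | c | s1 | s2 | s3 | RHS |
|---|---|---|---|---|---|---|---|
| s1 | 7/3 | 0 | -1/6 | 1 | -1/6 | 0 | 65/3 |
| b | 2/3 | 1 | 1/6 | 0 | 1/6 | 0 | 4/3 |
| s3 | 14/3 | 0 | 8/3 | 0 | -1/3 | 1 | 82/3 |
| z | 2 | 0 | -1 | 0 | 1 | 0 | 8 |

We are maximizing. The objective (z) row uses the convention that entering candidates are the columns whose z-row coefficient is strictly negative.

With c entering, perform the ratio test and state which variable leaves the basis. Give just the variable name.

b

Ratios: row 1 (s1): entry -1/6 ≤ 0, skip; row 2 (b): (4/3)/(1/6) = 8; row 3 (s3): (82/3)/(8/3) = 41/4.
Minimum ratio 8 is in the b row, so b leaves.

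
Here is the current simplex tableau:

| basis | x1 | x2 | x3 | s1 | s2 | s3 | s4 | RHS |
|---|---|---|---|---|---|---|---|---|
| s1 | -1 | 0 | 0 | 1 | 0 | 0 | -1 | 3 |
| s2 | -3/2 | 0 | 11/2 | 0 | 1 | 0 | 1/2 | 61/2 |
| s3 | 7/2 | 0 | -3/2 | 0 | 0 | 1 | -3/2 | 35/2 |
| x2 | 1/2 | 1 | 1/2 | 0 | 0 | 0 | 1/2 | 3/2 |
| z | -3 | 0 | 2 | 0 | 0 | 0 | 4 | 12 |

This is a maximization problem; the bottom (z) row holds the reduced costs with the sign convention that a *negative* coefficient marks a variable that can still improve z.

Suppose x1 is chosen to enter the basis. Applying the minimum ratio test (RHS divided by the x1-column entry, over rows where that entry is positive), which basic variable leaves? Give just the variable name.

Ratios: row 1 (s1): entry -1 ≤ 0, skip; row 2 (s2): entry -3/2 ≤ 0, skip; row 3 (s3): (35/2)/(7/2) = 5; row 4 (x2): (3/2)/(1/2) = 3.
Minimum ratio 3 is in the x2 row, so x2 leaves.

x2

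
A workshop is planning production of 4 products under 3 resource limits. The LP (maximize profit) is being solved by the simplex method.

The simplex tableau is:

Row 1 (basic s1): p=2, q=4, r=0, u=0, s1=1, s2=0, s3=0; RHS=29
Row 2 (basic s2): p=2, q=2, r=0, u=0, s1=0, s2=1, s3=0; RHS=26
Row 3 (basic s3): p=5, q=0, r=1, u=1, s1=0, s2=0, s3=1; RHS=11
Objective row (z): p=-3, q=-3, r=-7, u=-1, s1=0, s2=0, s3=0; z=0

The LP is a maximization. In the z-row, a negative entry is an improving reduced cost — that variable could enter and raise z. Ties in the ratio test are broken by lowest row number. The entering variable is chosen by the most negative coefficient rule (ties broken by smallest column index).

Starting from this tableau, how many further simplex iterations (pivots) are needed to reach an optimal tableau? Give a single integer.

2

pivot: r in, s3 out → z = 77
pivot: q in, s1 out → z = 395/4
No improving column remains; optimal.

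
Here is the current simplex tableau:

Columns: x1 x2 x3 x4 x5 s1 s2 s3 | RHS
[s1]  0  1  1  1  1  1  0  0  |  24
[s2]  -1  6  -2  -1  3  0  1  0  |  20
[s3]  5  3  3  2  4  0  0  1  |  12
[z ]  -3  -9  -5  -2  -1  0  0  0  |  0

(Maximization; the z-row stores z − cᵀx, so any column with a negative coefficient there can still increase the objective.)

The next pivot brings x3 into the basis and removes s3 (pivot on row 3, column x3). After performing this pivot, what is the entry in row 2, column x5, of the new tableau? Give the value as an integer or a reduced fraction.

Pivot element is row 3, column x3: 3.
Normalize row 3: new (row 3, x5) = 4/3 = 4/3.
row 2 ← row 2 − (-2)·(new row 3): 3 − (-2)·(4/3) = 17/3.

17/3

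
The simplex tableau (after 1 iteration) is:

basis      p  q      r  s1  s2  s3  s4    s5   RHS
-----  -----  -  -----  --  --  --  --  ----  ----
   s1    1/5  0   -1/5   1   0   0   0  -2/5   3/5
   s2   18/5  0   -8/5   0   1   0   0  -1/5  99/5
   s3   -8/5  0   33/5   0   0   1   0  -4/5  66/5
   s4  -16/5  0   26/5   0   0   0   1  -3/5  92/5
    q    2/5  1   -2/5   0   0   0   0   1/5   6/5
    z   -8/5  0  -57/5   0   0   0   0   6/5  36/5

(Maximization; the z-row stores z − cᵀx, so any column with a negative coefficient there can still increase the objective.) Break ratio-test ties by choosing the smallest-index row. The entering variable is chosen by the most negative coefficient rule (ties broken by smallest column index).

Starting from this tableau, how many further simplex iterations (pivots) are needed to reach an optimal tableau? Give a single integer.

3

pivot: r in, s3 out → z = 30
pivot: p in, s1 out → z = 294/5
pivot: s5 in, q out → z = 294/5
No improving column remains; optimal.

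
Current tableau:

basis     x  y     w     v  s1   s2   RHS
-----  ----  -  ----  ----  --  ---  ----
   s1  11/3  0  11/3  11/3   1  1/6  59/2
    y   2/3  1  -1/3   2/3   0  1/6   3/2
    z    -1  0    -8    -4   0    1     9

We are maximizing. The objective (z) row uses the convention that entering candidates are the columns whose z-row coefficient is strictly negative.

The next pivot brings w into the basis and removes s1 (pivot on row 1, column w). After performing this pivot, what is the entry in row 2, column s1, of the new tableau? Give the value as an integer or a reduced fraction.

1/11

Pivot element is row 1, column w: 11/3.
Normalize row 1: new (row 1, s1) = 1/(11/3) = 3/11.
row 2 ← row 2 − (-1/3)·(new row 1): 0 − (-1/3)·(3/11) = 1/11.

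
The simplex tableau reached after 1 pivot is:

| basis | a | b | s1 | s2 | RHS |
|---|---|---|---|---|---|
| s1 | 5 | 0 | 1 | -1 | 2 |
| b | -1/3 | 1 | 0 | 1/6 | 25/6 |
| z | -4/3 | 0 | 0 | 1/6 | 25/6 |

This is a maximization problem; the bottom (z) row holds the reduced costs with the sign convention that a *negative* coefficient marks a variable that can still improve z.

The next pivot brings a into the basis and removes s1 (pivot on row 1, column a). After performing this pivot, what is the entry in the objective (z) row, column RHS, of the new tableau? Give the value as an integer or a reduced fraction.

47/10

Pivot element is row 1, column a: 5.
Normalize row 1: new (row 1, RHS) = 2/5 = 2/5.
z-row ← z-row − (-4/3)·(new row 1): 25/6 − (-4/3)·(2/5) = 47/10.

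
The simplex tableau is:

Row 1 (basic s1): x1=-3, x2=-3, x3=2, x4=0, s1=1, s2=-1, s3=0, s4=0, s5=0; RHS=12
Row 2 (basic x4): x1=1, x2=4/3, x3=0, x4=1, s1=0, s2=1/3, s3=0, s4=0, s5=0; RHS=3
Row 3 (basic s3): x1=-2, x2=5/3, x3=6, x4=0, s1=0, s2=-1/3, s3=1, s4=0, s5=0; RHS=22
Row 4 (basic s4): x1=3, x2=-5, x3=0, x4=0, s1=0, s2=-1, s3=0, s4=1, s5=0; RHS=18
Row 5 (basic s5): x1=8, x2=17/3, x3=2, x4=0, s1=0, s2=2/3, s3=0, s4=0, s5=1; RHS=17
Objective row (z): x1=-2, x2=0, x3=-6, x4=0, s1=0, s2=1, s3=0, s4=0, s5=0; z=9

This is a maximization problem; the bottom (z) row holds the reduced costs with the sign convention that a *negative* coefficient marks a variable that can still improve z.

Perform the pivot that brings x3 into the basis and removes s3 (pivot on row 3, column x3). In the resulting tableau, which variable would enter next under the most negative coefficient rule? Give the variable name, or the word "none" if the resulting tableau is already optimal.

x1

Pivot element 6. New z-row = old z-row − (-6)·(row 3/6).
Updated z-row coefficients: x1: -4, x2: 5/3, x3: 0, x4: 0, s1: 0, s2: 2/3, s3: 1, s4: 0, s5: 0.
The most negative is -4 in column x1, so x1 would enter next.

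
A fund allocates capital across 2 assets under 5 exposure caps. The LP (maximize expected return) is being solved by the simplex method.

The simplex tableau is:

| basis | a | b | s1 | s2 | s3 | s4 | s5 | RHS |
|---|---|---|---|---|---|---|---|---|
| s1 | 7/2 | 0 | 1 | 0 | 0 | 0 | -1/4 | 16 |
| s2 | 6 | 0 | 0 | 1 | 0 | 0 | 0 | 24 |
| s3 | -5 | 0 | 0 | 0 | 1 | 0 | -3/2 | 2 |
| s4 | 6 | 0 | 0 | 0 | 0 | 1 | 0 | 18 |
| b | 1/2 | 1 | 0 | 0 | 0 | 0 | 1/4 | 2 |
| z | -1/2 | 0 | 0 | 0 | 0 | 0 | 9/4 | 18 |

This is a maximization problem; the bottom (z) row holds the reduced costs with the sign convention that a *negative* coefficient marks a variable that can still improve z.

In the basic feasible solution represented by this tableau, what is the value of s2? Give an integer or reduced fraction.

24

s2 is basic (row 2); its value is the RHS of that row: 24.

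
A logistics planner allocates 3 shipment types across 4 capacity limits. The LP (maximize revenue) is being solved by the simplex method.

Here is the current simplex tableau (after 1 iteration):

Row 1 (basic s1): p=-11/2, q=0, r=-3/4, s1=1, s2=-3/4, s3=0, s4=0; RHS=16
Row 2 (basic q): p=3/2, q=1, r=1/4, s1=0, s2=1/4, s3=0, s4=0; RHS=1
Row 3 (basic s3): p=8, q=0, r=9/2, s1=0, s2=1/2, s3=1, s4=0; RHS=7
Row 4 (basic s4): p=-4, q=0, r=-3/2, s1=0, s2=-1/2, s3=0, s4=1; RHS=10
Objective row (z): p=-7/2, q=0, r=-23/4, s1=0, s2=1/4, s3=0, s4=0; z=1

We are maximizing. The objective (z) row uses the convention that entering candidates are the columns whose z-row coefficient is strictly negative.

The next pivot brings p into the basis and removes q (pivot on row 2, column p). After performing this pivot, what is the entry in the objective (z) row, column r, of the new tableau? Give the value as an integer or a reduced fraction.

-31/6

Pivot element is row 2, column p: 3/2.
Normalize row 2: new (row 2, r) = (1/4)/(3/2) = 1/6.
z-row ← z-row − (-7/2)·(new row 2): -23/4 − (-7/2)·(1/6) = -31/6.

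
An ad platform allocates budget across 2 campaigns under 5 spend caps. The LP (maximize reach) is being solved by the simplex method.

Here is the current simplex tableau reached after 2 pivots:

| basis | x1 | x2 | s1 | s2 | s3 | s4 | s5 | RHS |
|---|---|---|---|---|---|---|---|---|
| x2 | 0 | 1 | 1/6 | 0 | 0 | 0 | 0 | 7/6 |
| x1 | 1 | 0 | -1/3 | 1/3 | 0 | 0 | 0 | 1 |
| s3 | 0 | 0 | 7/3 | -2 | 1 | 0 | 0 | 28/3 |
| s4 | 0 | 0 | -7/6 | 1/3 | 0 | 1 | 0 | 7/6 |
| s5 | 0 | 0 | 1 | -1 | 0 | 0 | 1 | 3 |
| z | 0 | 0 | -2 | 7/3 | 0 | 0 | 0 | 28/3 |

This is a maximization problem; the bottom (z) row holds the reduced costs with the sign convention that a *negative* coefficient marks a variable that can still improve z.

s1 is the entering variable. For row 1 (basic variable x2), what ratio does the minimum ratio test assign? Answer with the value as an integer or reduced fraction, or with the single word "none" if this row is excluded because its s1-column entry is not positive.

Ratio = RHS / (s1 entry) = (7/6) / (1/6) = 7.

7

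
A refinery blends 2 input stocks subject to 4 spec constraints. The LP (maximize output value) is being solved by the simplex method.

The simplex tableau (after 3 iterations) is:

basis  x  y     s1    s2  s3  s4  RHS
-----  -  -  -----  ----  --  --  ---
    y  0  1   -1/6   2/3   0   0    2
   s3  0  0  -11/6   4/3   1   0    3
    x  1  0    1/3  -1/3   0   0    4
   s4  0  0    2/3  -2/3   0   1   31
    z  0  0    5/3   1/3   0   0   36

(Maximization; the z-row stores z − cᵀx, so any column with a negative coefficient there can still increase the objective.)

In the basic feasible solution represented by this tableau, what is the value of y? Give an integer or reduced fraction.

y is basic (row 1); its value is the RHS of that row: 2.

2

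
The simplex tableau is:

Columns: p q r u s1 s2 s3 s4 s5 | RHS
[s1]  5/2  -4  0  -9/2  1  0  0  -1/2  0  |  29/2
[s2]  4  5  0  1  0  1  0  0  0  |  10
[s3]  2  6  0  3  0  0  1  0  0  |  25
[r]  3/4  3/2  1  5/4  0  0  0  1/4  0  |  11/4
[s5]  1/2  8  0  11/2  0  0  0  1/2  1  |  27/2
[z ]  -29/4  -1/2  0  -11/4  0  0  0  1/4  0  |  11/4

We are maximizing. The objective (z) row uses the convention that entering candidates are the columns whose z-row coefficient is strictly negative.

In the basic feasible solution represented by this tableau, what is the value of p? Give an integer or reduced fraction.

p is nonbasic (not in the basis column), so its value in the current BFS is 0.

0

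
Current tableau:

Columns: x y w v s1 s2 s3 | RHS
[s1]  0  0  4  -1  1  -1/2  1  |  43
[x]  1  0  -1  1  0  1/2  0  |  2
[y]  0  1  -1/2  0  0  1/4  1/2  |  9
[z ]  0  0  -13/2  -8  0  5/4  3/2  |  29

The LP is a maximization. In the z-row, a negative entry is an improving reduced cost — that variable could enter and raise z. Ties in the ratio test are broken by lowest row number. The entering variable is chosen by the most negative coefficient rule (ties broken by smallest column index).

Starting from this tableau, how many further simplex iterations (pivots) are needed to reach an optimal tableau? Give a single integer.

pivot: v in, x out → z = 45
pivot: w in, s1 out → z = 525/2
No improving column remains; optimal.

2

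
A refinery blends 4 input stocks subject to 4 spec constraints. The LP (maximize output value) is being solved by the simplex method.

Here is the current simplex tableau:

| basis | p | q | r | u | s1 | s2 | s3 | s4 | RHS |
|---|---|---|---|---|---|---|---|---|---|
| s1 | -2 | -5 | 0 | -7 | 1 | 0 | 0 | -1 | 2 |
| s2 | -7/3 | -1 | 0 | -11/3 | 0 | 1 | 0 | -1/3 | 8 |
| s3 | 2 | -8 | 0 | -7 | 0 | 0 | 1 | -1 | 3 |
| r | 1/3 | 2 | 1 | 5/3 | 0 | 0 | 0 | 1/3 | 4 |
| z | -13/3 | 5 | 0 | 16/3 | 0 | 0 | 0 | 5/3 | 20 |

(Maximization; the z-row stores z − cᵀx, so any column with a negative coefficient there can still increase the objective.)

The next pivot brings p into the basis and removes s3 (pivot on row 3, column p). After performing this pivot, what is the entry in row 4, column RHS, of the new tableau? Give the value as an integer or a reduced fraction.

Pivot element is row 3, column p: 2.
Normalize row 3: new (row 3, RHS) = 3/2 = 3/2.
row 4 ← row 4 − (1/3)·(new row 3): 4 − (1/3)·(3/2) = 7/2.

7/2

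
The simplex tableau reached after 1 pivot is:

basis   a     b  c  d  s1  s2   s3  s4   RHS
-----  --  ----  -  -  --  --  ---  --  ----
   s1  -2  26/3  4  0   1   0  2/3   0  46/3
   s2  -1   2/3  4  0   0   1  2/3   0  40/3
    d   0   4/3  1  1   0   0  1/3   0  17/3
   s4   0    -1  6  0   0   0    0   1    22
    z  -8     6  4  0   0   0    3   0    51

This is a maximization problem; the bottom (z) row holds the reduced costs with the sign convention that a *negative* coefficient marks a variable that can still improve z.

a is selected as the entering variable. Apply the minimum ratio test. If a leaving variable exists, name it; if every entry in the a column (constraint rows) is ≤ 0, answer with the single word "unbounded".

unbounded

a-column entries: row 1: -2, row 2: -1, row 3: 0, row 4: 0. All ≤ 0, so a can increase without bound; the LP is unbounded in this direction.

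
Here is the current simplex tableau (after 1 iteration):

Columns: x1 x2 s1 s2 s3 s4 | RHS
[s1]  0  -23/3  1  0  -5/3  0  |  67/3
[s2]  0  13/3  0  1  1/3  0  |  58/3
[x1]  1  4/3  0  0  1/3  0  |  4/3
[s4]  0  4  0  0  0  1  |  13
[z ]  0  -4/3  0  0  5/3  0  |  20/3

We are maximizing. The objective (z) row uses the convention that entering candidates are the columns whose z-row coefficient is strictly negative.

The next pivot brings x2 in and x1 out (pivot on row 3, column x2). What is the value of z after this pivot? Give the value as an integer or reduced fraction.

Minimum ratio for x2: (4/3)/(4/3) = 1.
z changes by −(z-row coeff of x2)·ratio = −(-4/3)·1 = 4/3.
New z = 20/3 + (4/3) = 8.

8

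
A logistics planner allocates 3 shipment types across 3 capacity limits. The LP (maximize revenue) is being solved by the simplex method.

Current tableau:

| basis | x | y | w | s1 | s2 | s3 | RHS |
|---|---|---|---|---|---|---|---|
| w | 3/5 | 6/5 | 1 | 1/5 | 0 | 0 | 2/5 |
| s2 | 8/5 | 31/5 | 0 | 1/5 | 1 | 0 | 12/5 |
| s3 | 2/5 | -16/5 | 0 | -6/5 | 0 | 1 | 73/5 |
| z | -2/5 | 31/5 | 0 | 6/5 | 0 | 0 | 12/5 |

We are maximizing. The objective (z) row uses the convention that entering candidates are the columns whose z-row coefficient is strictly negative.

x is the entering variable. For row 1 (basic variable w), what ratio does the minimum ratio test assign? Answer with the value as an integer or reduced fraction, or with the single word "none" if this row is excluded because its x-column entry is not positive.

Ratio = RHS / (x entry) = (2/5) / (3/5) = 2/3.

2/3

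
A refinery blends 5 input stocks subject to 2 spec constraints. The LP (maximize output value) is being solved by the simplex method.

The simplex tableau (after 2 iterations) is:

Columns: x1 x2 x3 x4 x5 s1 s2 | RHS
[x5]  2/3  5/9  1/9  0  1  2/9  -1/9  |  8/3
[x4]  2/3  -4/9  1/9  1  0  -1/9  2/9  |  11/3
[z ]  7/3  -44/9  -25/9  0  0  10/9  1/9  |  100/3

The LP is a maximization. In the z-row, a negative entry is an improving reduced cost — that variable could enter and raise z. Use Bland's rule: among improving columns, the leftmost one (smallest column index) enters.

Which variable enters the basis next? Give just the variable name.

Objective-row coefficients: x1: 7/3, x2: -44/9, x3: -25/9, x4: 0, x5: 0, s1: 10/9, s2: 1/9.
Improving columns: x2, x3. Bland's rule picks the smallest column index → x2.

x2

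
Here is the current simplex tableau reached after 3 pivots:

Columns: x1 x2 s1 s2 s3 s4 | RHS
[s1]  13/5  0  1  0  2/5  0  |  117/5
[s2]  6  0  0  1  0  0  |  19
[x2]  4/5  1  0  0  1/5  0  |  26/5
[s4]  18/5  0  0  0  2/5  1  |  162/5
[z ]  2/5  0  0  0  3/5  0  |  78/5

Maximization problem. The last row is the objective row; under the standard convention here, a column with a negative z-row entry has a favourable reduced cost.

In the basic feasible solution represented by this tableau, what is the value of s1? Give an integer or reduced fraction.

s1 is basic (row 1); its value is the RHS of that row: 117/5.

117/5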